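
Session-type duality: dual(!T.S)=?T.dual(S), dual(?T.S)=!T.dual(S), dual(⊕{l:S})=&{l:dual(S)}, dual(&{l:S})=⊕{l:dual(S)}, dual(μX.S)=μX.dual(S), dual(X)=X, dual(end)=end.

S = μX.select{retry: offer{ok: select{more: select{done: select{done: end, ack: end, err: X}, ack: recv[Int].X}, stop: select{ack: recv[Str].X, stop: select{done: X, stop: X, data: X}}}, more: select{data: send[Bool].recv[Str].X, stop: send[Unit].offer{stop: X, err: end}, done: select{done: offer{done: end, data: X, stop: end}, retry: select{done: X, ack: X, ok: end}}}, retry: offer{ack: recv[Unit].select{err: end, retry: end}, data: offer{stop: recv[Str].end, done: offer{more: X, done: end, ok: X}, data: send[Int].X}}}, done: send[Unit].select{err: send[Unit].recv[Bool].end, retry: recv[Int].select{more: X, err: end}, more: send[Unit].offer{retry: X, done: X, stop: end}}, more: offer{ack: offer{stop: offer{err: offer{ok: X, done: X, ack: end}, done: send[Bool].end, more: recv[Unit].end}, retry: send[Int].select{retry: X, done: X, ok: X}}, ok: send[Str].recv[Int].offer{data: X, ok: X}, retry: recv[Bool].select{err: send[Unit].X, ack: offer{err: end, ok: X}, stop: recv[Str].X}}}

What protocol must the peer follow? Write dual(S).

μX = μX  (rec unchanged)
  select{retry,done,more} = offer{retry,done,more}  (⊕→&)
    • retry:
      offer{ok,more,retry} = select{ok,more,retry}  (external→internal)
        • ok:
          select{more,stop} = offer{more,stop}  (⊕→&)
            • more:
              select{done,ack} = offer{done,ack}  (⊕→&)
                • done:
                  select{done,ack,err} = offer{done,ack,err}  (⊕→&)
                    • done:
                      end ↦ end
                    • ack:
                      end ↦ end
                    • err:
                      X ↦ X
                • ack:
                  recv[Int] = send[Int]
                    X ↦ X
            • stop:
              select{ack,stop} = offer{ack,stop}  (⊕→&)
                • ack:
                  recv[Str] = send[Str]
                    X ↦ X
                • stop:
                  select{done,stop,data} = offer{done,stop,data}  (⊕→&)
                    • done:
                      X ↦ X
                    • stop:
                      X ↦ X
                    • data:
                      X ↦ X
        • more:
          select{data,stop,done} = offer{data,stop,done}  (⊕→&)
            • data:
              send[Bool] = recv[Bool]
                recv[Str] = send[Str]
                  X ↦ X
            • stop:
              send[Unit] = recv[Unit]
                offer{stop,err} = select{stop,err}  (external→internal)
                  • stop:
                    X ↦ X
                  • err:
                    end ↦ end
            • done:
              select{done,retry} = offer{done,retry}  (⊕→&)
                • done:
                  offer{done,data,stop} = select{done,data,stop}  (external→internal)
                    • done:
                      end ↦ end
                    • data:
                      X ↦ X
                    • stop:
                      end ↦ end
                • retry:
                  select{done,ack,ok} = offer{done,ack,ok}  (⊕→&)
                    • done:
                      X ↦ X
                    • ack:
                      X ↦ X
                    • ok:
                      end ↦ end
        • retry:
          offer{ack,data} = select{ack,data}  (external→internal)
            • ack:
              recv[Unit] = send[Unit]
                select{err,retry} = offer{err,retry}  (⊕→&)
                  • err:
                    end ↦ end
                  • retry:
                    end ↦ end
            • data:
              offer{stop,done,data} = select{stop,done,data}  (external→internal)
                • stop:
                  recv[Str] = send[Str]
                    end ↦ end
                • done:
                  offer{more,done,ok} = select{more,done,ok}  (external→internal)
                    • more:
                      X ↦ X
                    • done:
                      end ↦ end
                    • ok:
                      X ↦ X
                • data:
                  send[Int] = recv[Int]
                    X ↦ X
    • done:
      send[Unit] = recv[Unit]
        select{err,retry,more} = offer{err,retry,more}  (⊕→&)
          • err:
            send[Unit] = recv[Unit]
              recv[Bool] = send[Bool]
                end ↦ end
          • retry:
            recv[Int] = send[Int]
              select{more,err} = offer{more,err}  (⊕→&)
                • more:
                  X ↦ X
                • err:
                  end ↦ end
          • more:
            send[Unit] = recv[Unit]
              offer{retry,done,stop} = select{retry,done,stop}  (external→internal)
                • retry:
                  X ↦ X
                • done:
                  X ↦ X
                • stop:
                  end ↦ end
    • more:
      offer{ack,ok,retry} = select{ack,ok,retry}  (external→internal)
        • ack:
          offer{stop,retry} = select{stop,retry}  (external→internal)
            • stop:
              offer{err,done,more} = select{err,done,more}  (external→internal)
                • err:
                  offer{ok,done,ack} = select{ok,done,ack}  (external→internal)
                    • ok:
                      X ↦ X
                    • done:
                      X ↦ X
                    • ack:
                      end ↦ end
                • done:
                  send[Bool] = recv[Bool]
                    end ↦ end
                • more:
                  recv[Unit] = send[Unit]
                    end ↦ end
            • retry:
              send[Int] = recv[Int]
                select{retry,done,ok} = offer{retry,done,ok}  (⊕→&)
                  • retry:
                    X ↦ X
                  • done:
                    X ↦ X
                  • ok:
                    X ↦ X
        • ok:
          send[Str] = recv[Str]
            recv[Int] = send[Int]
              offer{data,ok} = select{data,ok}  (external→internal)
                • data:
                  X ↦ X
                • ok:
                  X ↦ X
        • retry:
          recv[Bool] = send[Bool]
            select{err,ack,stop} = offer{err,ack,stop}  (⊕→&)
              • err:
                send[Unit] = recv[Unit]
                  X ↦ X
              • ack:
                offer{err,ok} = select{err,ok}  (external→internal)
                  • err:
                    end ↦ end
                  • ok:
                    X ↦ X
              • stop:
                recv[Str] = send[Str]
                  X ↦ X

μX.offer{retry: select{ok: offer{more: offer{done: offer{done: end, ack: end, err: X}, ack: send[Int].X}, stop: offer{ack: send[Str].X, stop: offer{done: X, stop: X, data: X}}}, more: offer{data: recv[Bool].send[Str].X, stop: recv[Unit].select{stop: X, err: end}, done: offer{done: select{done: end, data: X, stop: end}, retry: offer{done: X, ack: X, ok: end}}}, retry: select{ack: send[Unit].offer{err: end, retry: end}, data: select{stop: send[Str].end, done: select{more: X, done: end, ok: X}, data: recv[Int].X}}}, done: recv[Unit].offer{err: recv[Unit].send[Bool].end, retry: send[Int].offer{more: X, err: end}, more: recv[Unit].select{retry: X, done: X, stop: end}}, more: select{ack: select{stop: select{err: select{ok: X, done: X, ack: end}, done: recv[Bool].end, more: send[Unit].end}, retry: recv[Int].offer{retry: X, done: X, ok: X}}, ok: recv[Str].send[Int].select{data: X, ok: X}, retry: send[Bool].offer{err: recv[Unit].X, ack: select{err: end, ok: X}, stop: send[Str].X}}}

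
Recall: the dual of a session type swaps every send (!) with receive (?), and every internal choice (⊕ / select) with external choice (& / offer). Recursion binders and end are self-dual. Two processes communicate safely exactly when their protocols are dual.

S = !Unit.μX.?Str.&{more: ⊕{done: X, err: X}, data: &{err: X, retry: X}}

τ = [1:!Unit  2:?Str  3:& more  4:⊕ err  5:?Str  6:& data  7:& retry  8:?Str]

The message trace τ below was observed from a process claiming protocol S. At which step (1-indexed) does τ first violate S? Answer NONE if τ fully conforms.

NONE

@1 !Unit  ✓  residual = μX.…
@2 ?Str  ✓  residual = &{more: ⊕{done: μX.…, err: μX.…}, data: &{err: μX.…, retry: μX.…}}
@3 & more  ✓  residual = ⊕{done: μX.…, err: μX.…}
@4 ⊕ err  ✓  residual = μX.…
@5 ?Str  ✓  residual = &{more: ⊕{done: μX.…, err: μX.…}, data: &{err: μX.…, retry: μX.…}}
@6 & data  ✓  residual = &{err: μX.…, retry: μX.…}
@7 & retry  ✓  residual = μX.…
@8 ?Str  ✓  residual = &{more: ⊕{done: μX.…, err: μX.…}, data: &{err: μX.…, retry: μX.…}}
trace exhausted — no violation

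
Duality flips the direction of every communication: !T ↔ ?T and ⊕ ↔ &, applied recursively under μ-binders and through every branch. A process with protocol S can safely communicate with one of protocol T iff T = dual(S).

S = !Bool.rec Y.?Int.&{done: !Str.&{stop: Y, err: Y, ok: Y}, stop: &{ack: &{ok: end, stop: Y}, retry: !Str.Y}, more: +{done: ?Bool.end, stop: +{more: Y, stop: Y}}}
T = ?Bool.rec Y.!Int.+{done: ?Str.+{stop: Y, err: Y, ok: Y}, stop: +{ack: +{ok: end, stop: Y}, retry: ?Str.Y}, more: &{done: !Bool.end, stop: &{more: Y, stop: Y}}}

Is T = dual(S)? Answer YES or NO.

YES

!Bool | ?Bool  ok
  rec Y | rec Y  ok (rec unchanged)
    ?Int | !Int  ok
      &{done,stop,more} | +{done,stop,more}  ok labels match
        [done]
          !Str | ?Str  ok
            &{stop,err,ok} | +{stop,err,ok}  ok labels match
              [stop]
                Y | Y  ok
              [err]
                Y | Y  ok
              [ok]
                Y | Y  ok
        [stop]
          &{ack,retry} | +{ack,retry}  ok labels match
            [ack]
              &{ok,stop} | +{ok,stop}  ok labels match
                [ok]
                  end | end  ok
                [stop]
                  Y | Y  ok
            [retry]
              !Str | ?Str  ok
                Y | Y  ok
        [more]
          +{done,stop} | &{done,stop}  ok labels match
            [done]
              ?Bool | !Bool  ok
                end | end  ok
            [stop]
              +{more,stop} | &{more,stop}  ok labels match
                [more]
                  Y | Y  ok
                [stop]
                  Y | Y  ok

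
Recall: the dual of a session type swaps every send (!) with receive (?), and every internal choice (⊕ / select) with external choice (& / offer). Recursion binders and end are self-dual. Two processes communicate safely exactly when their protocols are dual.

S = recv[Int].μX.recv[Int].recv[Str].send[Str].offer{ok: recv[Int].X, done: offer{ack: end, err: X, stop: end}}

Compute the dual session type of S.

send[Int].μX.send[Int].send[Str].recv[Str].select{ok: send[Int].X, done: select{ack: end, err: X, stop: end}}

recv[Int] → send[Int]
  μX → μX  (μ self-dual)
    recv[Int] → send[Int]
      recv[Str] → send[Str]
        send[Str] → recv[Str]
          offer{ok,done} → select{ok,done}  (offer→select)
            • ok:
              recv[Int] → send[Int]
                X ↦ X
            • done:
              offer{ack,err,stop} → select{ack,err,stop}  (offer→select)
                • ack:
                  end ↦ end
                • err:
                  X ↦ X
                • stop:
                  end ↦ end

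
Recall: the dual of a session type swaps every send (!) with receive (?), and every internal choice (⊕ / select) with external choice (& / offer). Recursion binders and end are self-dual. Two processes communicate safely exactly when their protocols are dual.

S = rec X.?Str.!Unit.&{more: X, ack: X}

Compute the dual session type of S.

rec X.!Str.?Unit.+{more: X, ack: X}

rec X → rec X  (μ self-dual)
  ?Str → !Str
    !Unit → ?Unit
      &{more,ack} → +{more,ack}  (offer→select)
        case more:
          dual(X) = X
        case ack:
          dual(X) = X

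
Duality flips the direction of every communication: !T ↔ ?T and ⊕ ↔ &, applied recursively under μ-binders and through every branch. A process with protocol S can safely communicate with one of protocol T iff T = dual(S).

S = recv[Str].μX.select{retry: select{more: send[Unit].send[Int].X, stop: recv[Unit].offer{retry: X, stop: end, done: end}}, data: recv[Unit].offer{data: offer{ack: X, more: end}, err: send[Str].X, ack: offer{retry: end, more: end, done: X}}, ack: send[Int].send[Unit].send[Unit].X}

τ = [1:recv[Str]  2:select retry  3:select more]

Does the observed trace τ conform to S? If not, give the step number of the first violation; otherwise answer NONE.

NONE

step 1: recv[Str]  ✓  now at μX.…
step 2: select retry  ✓  now at select{more: send[Unit].send[Int].μX.…, stop: recv[Unit].offer{retry: μX.…, stop: end, done: end}}
step 3: select more  ✓  now at send[Unit].send[Int].μX.…
trace exhausted — no violation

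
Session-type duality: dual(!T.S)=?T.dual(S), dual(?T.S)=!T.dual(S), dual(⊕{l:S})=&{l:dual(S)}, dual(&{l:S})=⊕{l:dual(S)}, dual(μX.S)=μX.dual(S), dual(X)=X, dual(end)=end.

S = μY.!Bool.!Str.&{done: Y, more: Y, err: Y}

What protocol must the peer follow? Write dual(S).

μY → μY  (binder kept)
  !Bool → ?Bool
    !Str → ?Str
      &{done,more,err} → ⊕{done,more,err}  (offer→select)
        case done:
          dual(Y) = Y
        case more:
          dual(Y) = Y
        case err:
          dual(Y) = Y

μY.?Bool.?Str.⊕{done: Y, more: Y, err: Y}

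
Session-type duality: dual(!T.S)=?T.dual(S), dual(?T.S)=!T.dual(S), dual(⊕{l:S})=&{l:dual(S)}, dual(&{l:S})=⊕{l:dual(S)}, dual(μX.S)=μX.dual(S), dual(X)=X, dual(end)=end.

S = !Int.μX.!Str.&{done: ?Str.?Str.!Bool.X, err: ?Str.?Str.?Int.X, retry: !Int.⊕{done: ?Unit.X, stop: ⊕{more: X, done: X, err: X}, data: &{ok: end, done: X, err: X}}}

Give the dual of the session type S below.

!Int → ?Int
  μX → μX  (μ self-dual)
    !Str → ?Str
      &{done,err,retry} → ⊕{done,err,retry}  (&→⊕)
        • done:
          ?Str → !Str
            ?Str → !Str
              !Bool → ?Bool
                dual(X) = X
        • err:
          ?Str → !Str
            ?Str → !Str
              ?Int → !Int
                dual(X) = X
        • retry:
          !Int → ?Int
            ⊕{done,stop,data} → &{done,stop,data}  (⊕→&)
              • done:
                ?Unit → !Unit
                  dual(X) = X
              • stop:
                ⊕{more,done,err} → &{more,done,err}  (⊕→&)
                  • more:
                    dual(X) = X
                  • done:
                    dual(X) = X
                  • err:
                    dual(X) = X
              • data:
                &{ok,done,err} → ⊕{ok,done,err}  (&→⊕)
                  • ok:
                    dual(end) = end
                  • done:
                    dual(X) = X
                  • err:
                    dual(X) = X

?Int.μX.?Str.⊕{done: !Str.!Str.?Bool.X, err: !Str.!Str.!Int.X, retry: ?Int.&{done: !Unit.X, stop: &{more: X, done: X, err: X}, data: ⊕{ok: end, done: X, err: X}}}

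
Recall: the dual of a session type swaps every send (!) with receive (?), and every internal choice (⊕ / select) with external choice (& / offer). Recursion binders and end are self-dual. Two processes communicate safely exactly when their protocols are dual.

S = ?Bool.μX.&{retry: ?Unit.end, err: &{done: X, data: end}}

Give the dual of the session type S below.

!Bool.μX.⊕{retry: !Unit.end, err: ⊕{done: X, data: end}}

?Bool ↦ !Bool
  μX ↦ μX  (rec unchanged)
    &{retry,err} ↦ ⊕{retry,err}  (offer→select)
      • retry:
        ?Unit ↦ !Unit
          dual(end) = end
      • err:
        &{done,data} ↦ ⊕{done,data}  (offer→select)
          • done:
            dual(X) = X
          • data:
            dual(end) = end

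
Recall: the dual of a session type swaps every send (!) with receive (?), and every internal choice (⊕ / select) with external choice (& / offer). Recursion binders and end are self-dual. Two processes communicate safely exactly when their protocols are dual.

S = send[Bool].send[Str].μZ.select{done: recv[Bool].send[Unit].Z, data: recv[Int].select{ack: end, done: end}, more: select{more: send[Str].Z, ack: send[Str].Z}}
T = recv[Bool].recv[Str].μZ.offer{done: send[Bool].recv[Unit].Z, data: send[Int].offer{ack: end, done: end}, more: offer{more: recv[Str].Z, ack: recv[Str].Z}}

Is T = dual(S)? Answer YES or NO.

send[Bool] vs recv[Bool]  ✓
  send[Str] vs recv[Str]  ✓
    μZ vs μZ  ✓ (μ self-dual)
      select{done,data,more} vs offer{done,data,more}  ✓ labels match
        • done:
          recv[Bool] vs send[Bool]  ✓
            send[Unit] vs recv[Unit]  ✓
              Z vs Z  ✓
        • data:
          recv[Int] vs send[Int]  ✓
            select{ack,done} vs offer{ack,done}  ✓ labels match
              • ack:
                end vs end  ✓
              • done:
                end vs end  ✓
        • more:
          select{more,ack} vs offer{more,ack}  ✓ labels match
            • more:
              send[Str] vs recv[Str]  ✓
                Z vs Z  ✓
            • ack:
              send[Str] vs recv[Str]  ✓
                Z vs Z  ✓

YES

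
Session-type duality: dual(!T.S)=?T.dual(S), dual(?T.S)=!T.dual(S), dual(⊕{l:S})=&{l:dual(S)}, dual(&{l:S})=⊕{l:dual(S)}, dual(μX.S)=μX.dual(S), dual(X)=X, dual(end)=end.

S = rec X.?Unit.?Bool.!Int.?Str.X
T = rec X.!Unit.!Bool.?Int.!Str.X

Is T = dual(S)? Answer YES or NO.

rec X vs rec X  ✓ (binder kept)
  ?Unit vs !Unit  ✓
    ?Bool vs !Bool  ✓
      !Int vs ?Int  ✓
        ?Str vs !Str  ✓
          X vs X  ✓

YES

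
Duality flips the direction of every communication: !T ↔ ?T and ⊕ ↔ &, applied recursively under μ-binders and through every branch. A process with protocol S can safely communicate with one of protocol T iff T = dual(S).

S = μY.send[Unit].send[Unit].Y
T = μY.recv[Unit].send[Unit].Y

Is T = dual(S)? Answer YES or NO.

μY vs μY  ✓ (binder kept)
  send[Unit] vs recv[Unit]  ✓
    send[Unit] vs send[Unit]  ✗ same direction on both sides — not dual

NO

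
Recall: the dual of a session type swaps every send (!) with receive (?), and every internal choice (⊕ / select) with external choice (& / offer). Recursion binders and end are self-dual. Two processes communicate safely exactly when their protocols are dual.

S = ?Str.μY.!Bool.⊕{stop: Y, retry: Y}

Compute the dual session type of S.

?Str → !Str
  μY → μY  (μ self-dual)
    !Bool → ?Bool
      ⊕{stop,retry} → &{stop,retry}  (internal→external)
        [stop]
          Y ↦ Y
        [retry]
          Y ↦ Y

!Str.μY.?Bool.&{stop: Y, retry: Y}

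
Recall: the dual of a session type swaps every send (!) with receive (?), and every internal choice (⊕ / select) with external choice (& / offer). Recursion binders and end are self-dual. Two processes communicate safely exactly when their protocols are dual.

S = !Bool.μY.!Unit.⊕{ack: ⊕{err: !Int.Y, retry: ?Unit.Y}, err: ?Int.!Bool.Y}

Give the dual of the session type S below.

!Bool = ?Bool
  μY = μY  (rec unchanged)
    !Unit = ?Unit
      ⊕{ack,err} = &{ack,err}  (select→offer)
        [ack]
          ⊕{err,retry} = &{err,retry}  (select→offer)
            [err]
              !Int = ?Int
                dual(Y) = Y
            [retry]
              ?Unit = !Unit
                dual(Y) = Y
        [err]
          ?Int = !Int
            !Bool = ?Bool
              dual(Y) = Y

?Bool.μY.?Unit.&{ack: &{err: ?Int.Y, retry: !Unit.Y}, err: !Int.?Bool.Y}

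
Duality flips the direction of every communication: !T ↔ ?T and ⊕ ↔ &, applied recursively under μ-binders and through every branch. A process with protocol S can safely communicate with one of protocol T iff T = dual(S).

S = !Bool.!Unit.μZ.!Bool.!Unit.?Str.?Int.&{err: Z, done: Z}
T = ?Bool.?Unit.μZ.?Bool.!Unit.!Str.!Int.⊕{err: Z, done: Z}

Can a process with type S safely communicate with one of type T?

!Bool ‖ ?Bool  ok
  !Unit ‖ ?Unit  ok
    μZ ‖ μZ  ok (μ self-dual)
      !Bool ‖ ?Bool  ok
        !Unit ‖ !Unit  ✗ same direction on both sides — not dual

NO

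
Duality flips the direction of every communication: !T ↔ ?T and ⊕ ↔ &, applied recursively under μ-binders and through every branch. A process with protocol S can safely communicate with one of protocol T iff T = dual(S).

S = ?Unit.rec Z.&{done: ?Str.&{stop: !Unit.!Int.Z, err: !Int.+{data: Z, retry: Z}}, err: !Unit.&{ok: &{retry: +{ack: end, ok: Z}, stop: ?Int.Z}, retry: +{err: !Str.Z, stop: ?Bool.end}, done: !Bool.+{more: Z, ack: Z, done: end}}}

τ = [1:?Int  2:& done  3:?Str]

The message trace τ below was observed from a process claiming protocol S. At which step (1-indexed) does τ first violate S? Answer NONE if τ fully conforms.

1

@1 got ?Int, protocol expects ?Unit  ✗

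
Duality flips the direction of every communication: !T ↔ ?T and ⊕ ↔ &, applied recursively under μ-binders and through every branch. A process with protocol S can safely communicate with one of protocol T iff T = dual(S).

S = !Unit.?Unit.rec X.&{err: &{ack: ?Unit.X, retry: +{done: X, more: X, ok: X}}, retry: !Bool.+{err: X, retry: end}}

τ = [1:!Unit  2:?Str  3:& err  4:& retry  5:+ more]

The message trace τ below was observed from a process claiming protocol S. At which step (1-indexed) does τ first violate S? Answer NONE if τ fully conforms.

2

[1] !Unit  ok  cont: ?Unit.rec X.…
[2] got ?Str, protocol expects ?Unit  ✗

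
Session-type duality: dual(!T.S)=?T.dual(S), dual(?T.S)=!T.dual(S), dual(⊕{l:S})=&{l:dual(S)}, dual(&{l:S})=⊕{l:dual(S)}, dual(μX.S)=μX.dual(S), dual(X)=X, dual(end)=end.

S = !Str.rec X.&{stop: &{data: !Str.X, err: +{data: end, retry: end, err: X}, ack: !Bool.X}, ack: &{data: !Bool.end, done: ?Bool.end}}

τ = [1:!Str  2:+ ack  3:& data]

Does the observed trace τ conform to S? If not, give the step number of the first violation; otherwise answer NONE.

2

[1] !Str  ✓  residual = rec X.…
[2] got + ack, protocol expects & stop or & ack  ✗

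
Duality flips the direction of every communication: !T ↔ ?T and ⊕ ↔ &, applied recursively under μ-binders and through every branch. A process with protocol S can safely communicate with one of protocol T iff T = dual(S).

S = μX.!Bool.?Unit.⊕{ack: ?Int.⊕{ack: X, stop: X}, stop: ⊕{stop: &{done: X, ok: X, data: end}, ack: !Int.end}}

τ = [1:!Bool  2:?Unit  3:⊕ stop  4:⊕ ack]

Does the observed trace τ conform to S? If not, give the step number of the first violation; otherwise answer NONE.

[1] !Bool  match  now at ?Unit.⊕{ack: ?Int.⊕{ack: μX.…, stop: μX.…}, stop: ⊕{stop: &{done: μX.…, ok: μX.…, data: end}, ack: !Int.end}}
[2] ?Unit  match  now at ⊕{ack: ?Int.⊕{ack: μX.…, stop: μX.…}, stop: ⊕{stop: &{done: μX.…, ok: μX.…, data: end}, ack: !Int.end}}
[3] ⊕ stop  match  now at ⊕{stop: &{done: μX.…, ok: μX.…, data: end}, ack: !Int.end}
[4] ⊕ ack  match  now at !Int.end
τ conforms to S (length 4)

NONE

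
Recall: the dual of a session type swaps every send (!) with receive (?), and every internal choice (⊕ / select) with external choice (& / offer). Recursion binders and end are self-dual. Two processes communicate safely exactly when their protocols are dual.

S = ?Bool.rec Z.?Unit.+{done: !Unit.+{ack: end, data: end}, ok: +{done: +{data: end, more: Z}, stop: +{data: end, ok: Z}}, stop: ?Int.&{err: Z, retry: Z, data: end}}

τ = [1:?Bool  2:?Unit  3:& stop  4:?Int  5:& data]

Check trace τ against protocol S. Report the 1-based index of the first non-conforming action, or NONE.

3

@1 ?Bool  ok  residual = rec Z.…
@2 ?Unit  ok  residual = +{done: !Unit.+{ack: end, data: end}, ok: +{done: +{data: end, more: rec Z.…}, stop: +{data: end, ok: rec Z.…}}, stop: ?Int.&{err: rec Z.…, retry: rec Z.…, data: end}}
@3 got & stop, protocol expects + done or + ok or + stop  ✗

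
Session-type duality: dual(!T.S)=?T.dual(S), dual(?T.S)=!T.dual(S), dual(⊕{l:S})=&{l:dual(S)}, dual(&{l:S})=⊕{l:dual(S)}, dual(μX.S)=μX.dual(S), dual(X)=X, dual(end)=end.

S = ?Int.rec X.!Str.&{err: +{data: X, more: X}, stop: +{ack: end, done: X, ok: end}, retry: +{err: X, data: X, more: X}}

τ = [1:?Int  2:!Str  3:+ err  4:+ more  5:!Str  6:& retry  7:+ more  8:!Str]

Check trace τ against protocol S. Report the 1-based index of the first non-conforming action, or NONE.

3

[1] ?Int  ✓  residual = rec X.…
[2] !Str  ✓  residual = &{err: +{data: rec X.…, more: rec X.…}, stop: +{ack: end, done: rec X.…, ok: end}, retry: +{err: rec X.…, data: rec X.…, more: rec X.…}}
[3] got + err, protocol expects & err or & stop or & retry  ✗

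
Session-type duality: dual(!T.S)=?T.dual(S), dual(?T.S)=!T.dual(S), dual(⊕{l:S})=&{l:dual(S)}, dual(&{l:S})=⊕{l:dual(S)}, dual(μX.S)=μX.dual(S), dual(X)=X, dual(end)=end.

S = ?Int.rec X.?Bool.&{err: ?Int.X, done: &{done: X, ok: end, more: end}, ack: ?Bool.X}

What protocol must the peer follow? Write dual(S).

?Int → !Int
  rec X → rec X  (μ self-dual)
    ?Bool → !Bool
      &{err,done,ack} → +{err,done,ack}  (offer→select)
        • err:
          ?Int → !Int
            X self-dual
        • done:
          &{done,ok,more} → +{done,ok,more}  (offer→select)
            • done:
              X self-dual
            • ok:
              end self-dual
            • more:
              end self-dual
        • ack:
          ?Bool → !Bool
            X self-dual

!Int.rec X.!Bool.+{err: !Int.X, done: +{done: X, ok: end, more: end}, ack: !Bool.X}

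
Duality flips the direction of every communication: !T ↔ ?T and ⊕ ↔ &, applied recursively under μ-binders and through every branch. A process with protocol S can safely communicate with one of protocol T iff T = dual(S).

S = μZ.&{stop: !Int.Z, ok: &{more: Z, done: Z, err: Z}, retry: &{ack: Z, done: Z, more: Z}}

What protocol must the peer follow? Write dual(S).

μZ = μZ  (binder kept)
  &{stop,ok,retry} = ⊕{stop,ok,retry}  (external→internal)
    • stop:
      !Int = ?Int
        dual(Z) = Z
    • ok:
      &{more,done,err} = ⊕{more,done,err}  (external→internal)
        • more:
          dual(Z) = Z
        • done:
          dual(Z) = Z
        • err:
          dual(Z) = Z
    • retry:
      &{ack,done,more} = ⊕{ack,done,more}  (external→internal)
        • ack:
          dual(Z) = Z
        • done:
          dual(Z) = Z
        • more:
          dual(Z) = Z

μZ.⊕{stop: ?Int.Z, ok: ⊕{more: Z, done: Z, err: Z}, retry: ⊕{ack: Z, done: Z, more: Z}}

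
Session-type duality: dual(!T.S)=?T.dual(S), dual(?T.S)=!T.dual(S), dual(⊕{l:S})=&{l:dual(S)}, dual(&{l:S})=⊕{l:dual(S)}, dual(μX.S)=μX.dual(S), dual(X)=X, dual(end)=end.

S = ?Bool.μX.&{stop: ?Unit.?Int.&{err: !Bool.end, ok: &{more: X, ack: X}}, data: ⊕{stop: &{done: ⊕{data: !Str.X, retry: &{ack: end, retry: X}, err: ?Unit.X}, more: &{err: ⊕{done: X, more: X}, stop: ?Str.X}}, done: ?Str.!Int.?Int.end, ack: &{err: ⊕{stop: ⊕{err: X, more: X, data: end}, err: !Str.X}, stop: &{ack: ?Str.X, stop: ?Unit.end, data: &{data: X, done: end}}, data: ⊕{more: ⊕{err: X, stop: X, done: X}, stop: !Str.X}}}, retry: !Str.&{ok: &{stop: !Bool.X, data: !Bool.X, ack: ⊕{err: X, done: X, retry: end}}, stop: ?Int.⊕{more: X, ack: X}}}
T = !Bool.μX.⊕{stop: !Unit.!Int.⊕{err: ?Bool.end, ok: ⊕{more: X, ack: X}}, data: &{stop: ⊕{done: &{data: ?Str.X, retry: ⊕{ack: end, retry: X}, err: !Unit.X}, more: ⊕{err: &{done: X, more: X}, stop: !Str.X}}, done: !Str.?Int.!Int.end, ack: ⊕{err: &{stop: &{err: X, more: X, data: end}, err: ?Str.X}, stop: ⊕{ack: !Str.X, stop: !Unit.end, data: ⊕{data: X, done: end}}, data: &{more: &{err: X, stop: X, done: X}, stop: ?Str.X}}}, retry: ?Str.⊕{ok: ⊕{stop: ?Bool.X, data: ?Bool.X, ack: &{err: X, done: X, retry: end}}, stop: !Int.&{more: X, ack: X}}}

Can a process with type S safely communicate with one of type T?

?Bool | !Bool  match
  μX | μX  match (binder kept)
    &{stop,data,retry} | ⊕{stop,data,retry}  match label sets agree
      [stop]
        ?Unit | !Unit  match
          ?Int | !Int  match
            &{err,ok} | ⊕{err,ok}  match label sets agree
              [err]
                !Bool | ?Bool  match
                  end | end  match
              [ok]
                &{more,ack} | ⊕{more,ack}  match label sets agree
                  [more]
                    X | X  match
                  [ack]
                    X | X  match
      [data]
        ⊕{stop,done,ack} | &{stop,done,ack}  match label sets agree
          [stop]
            &{done,more} | ⊕{done,more}  match label sets agree
              [done]
                ⊕{data,retry,err} | &{data,retry,err}  match label sets agree
                  [data]
                    !Str | ?Str  match
                      X | X  match
                  [retry]
                    &{ack,retry} | ⊕{ack,retry}  match label sets agree
                      [ack]
                        end | end  match
                      [retry]
                        X | X  match
                  [err]
                    ?Unit | !Unit  match
                      X | X  match
              [more]
                &{err,stop} | ⊕{err,stop}  match label sets agree
                  [err]
                    ⊕{done,more} | &{done,more}  match label sets agree
                      [done]
                        X | X  match
                      [more]
                        X | X  match
                  [stop]
                    ?Str | !Str  match
                      X | X  match
          [done]
            ?Str | !Str  match
              !Int | ?Int  match
                ?Int | !Int  match
                  end | end  match
          [ack]
            &{err,stop,data} | ⊕{err,stop,data}  match label sets agree
              [err]
                ⊕{stop,err} | &{stop,err}  match label sets agree
                  [stop]
                    ⊕{err,more,data} | &{err,more,data}  match label sets agree
                      [err]
                        X | X  match
                      [more]
                        X | X  match
                      [data]
                        end | end  match
                  [err]
                    !Str | ?Str  match
                      X | X  match
              [stop]
                &{ack,stop,data} | ⊕{ack,stop,data}  match label sets agree
                  [ack]
                    ?Str | !Str  match
                      X | X  match
                  [stop]
                    ?Unit | !Unit  match
                      end | end  match
                  [data]
                    &{data,done} | ⊕{data,done}  match label sets agree
                      [data]
                        X | X  match
                      [done]
                        end | end  match
              [data]
                ⊕{more,stop} | &{more,stop}  match label sets agree
                  [more]
                    ⊕{err,stop,done} | &{err,stop,done}  match label sets agree
                      [err]
                        X | X  match
                      [stop]
                        X | X  match
                      [done]
                        X | X  match
                  [stop]
                    !Str | ?Str  match
                      X | X  match
      [retry]
        !Str | ?Str  match
          &{ok,stop} | ⊕{ok,stop}  match label sets agree
            [ok]
              &{stop,data,ack} | ⊕{stop,data,ack}  match label sets agree
                [stop]
                  !Bool | ?Bool  match
                    X | X  match
                [data]
                  !Bool | ?Bool  match
                    X | X  match
                [ack]
                  ⊕{err,done,retry} | &{err,done,retry}  match label sets agree
                    [err]
                      X | X  match
                    [done]
                      X | X  match
                    [retry]
                      end | end  match
            [stop]
              ?Int | !Int  match
                ⊕{more,ack} | &{more,ack}  match label sets agree
                  [more]
                    X | X  match
                  [ack]
                    X | X  match

YES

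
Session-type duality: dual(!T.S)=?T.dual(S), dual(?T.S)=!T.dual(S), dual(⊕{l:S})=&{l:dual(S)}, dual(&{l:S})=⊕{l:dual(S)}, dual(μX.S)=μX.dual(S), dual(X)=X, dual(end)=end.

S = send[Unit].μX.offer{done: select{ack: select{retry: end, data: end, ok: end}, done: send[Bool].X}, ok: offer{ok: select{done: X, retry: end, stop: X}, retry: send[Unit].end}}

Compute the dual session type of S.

recv[Unit].μX.select{done: offer{ack: offer{retry: end, data: end, ok: end}, done: recv[Bool].X}, ok: select{ok: offer{done: X, retry: end, stop: X}, retry: recv[Unit].end}}

send[Unit] → recv[Unit]
  μX → μX  (μ self-dual)
    offer{done,ok} → select{done,ok}  (&→⊕)
      [done]
        select{ack,done} → offer{ack,done}  (select→offer)
          [ack]
            select{retry,data,ok} → offer{retry,data,ok}  (select→offer)
              [retry]
                dual(end) = end
              [data]
                dual(end) = end
              [ok]
                dual(end) = end
          [done]
            send[Bool] → recv[Bool]
              dual(X) = X
      [ok]
        offer{ok,retry} → select{ok,retry}  (&→⊕)
          [ok]
            select{done,retry,stop} → offer{done,retry,stop}  (select→offer)
              [done]
                dual(X) = X
              [retry]
                dual(end) = end
              [stop]
                dual(X) = X
          [retry]
            send[Unit] → recv[Unit]
              dual(end) = end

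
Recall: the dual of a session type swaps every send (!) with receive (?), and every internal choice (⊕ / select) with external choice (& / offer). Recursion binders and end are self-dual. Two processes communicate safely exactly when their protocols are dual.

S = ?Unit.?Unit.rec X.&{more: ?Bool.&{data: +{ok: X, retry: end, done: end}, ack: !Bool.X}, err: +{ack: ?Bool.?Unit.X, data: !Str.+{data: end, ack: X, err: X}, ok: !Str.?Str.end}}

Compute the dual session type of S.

!Unit.!Unit.rec X.+{more: !Bool.+{data: &{ok: X, retry: end, done: end}, ack: ?Bool.X}, err: &{ack: !Bool.!Unit.X, data: ?Str.&{data: end, ack: X, err: X}, ok: ?Str.!Str.end}}

?Unit = !Unit
  ?Unit = !Unit
    rec X = rec X  (binder kept)
      &{more,err} = +{more,err}  (external→internal)
        • more:
          ?Bool = !Bool
            &{data,ack} = +{data,ack}  (external→internal)
              • data:
                +{ok,retry,done} = &{ok,retry,done}  (⊕→&)
                  • ok:
                    X self-dual
                  • retry:
                    end self-dual
                  • done:
                    end self-dual
              • ack:
                !Bool = ?Bool
                  X self-dual
        • err:
          +{ack,data,ok} = &{ack,data,ok}  (⊕→&)
            • ack:
              ?Bool = !Bool
                ?Unit = !Unit
                  X self-dual
            • data:
              !Str = ?Str
                +{data,ack,err} = &{data,ack,err}  (⊕→&)
                  • data:
                    end self-dual
                  • ack:
                    X self-dual
                  • err:
                    X self-dual
            • ok:
              !Str = ?Str
                ?Str = !Str
                  end self-dual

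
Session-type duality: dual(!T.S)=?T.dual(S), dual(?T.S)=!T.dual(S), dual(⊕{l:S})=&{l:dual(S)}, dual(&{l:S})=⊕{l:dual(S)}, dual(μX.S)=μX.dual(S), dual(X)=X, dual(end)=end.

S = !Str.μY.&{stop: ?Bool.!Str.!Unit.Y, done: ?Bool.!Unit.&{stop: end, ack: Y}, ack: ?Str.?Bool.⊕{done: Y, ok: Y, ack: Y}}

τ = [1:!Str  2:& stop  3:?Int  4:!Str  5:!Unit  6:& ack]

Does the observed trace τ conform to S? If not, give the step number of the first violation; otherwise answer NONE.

@1 !Str  match  state: μY.…
@2 & stop  match  state: ?Bool.!Str.!Unit.μY.…
@3 got ?Int, protocol expects ?Bool  ✗

3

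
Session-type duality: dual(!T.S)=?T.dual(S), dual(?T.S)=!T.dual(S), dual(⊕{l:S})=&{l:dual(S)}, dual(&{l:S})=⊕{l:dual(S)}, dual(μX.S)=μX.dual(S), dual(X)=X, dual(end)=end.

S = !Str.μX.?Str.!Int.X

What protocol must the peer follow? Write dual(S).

?Str.μX.!Str.?Int.X

!Str ↦ ?Str
  μX ↦ μX  (rec unchanged)
    ?Str ↦ !Str
      !Int ↦ ?Int
        X ↦ X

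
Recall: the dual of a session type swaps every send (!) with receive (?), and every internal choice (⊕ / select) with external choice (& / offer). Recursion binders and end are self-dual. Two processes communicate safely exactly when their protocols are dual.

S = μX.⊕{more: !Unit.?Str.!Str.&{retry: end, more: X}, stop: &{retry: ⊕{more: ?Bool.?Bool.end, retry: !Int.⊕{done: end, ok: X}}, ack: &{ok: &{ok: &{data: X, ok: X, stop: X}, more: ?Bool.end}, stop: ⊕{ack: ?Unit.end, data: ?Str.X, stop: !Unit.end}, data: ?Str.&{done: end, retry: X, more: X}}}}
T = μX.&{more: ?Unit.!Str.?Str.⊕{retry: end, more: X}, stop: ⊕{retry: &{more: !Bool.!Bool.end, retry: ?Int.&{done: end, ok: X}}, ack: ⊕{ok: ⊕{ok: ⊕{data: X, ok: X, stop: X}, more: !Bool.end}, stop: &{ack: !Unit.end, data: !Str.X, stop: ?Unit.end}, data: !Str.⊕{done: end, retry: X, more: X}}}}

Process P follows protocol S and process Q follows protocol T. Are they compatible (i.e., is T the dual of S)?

YES

μX vs μX  ok (μ self-dual)
  ⊕{more,stop} vs &{more,stop}  ok labels match
    [more]
      !Unit vs ?Unit  ok
        ?Str vs !Str  ok
          !Str vs ?Str  ok
            &{retry,more} vs ⊕{retry,more}  ok labels match
              [retry]
                end vs end  ok
              [more]
                X vs X  ok
    [stop]
      &{retry,ack} vs ⊕{retry,ack}  ok labels match
        [retry]
          ⊕{more,retry} vs &{more,retry}  ok labels match
            [more]
              ?Bool vs !Bool  ok
                ?Bool vs !Bool  ok
                  end vs end  ok
            [retry]
              !Int vs ?Int  ok
                ⊕{done,ok} vs &{done,ok}  ok labels match
                  [done]
                    end vs end  ok
                  [ok]
                    X vs X  ok
        [ack]
          &{ok,stop,data} vs ⊕{ok,stop,data}  ok labels match
            [ok]
              &{ok,more} vs ⊕{ok,more}  ok labels match
                [ok]
                  &{data,ok,stop} vs ⊕{data,ok,stop}  ok labels match
                    [data]
                      X vs X  ok
                    [ok]
                      X vs X  ok
                    [stop]
                      X vs X  ok
                [more]
                  ?Bool vs !Bool  ok
                    end vs end  ok
            [stop]
              ⊕{ack,data,stop} vs &{ack,data,stop}  ok labels match
                [ack]
                  ?Unit vs !Unit  ok
                    end vs end  ok
                [data]
                  ?Str vs !Str  ok
                    X vs X  ok
                [stop]
                  !Unit vs ?Unit  ok
                    end vs end  ok
            [data]
              ?Str vs !Str  ok
                &{done,retry,more} vs ⊕{done,retry,more}  ok labels match
                  [done]
                    end vs end  ok
                  [retry]
                    X vs X  ok
                  [more]
                    X vs X  ok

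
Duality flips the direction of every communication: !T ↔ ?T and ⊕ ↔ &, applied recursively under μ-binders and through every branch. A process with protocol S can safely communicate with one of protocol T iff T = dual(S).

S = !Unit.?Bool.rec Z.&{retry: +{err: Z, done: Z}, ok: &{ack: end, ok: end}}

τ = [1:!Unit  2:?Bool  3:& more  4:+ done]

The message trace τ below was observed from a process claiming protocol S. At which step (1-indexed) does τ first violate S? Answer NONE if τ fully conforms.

@1 !Unit  ok  residual = ?Bool.rec Z.…
@2 ?Bool  ok  residual = rec Z.…
@3 got & more, protocol expects & retry or & ok  ✗

3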